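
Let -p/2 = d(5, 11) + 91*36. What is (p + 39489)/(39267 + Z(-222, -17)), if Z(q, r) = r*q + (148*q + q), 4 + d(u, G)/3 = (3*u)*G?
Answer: 10657/3321 ≈ 3.2090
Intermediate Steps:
d(u, G) = -12 + 9*G*u (d(u, G) = -12 + 3*((3*u)*G) = -12 + 3*(3*G*u) = -12 + 9*G*u)
Z(q, r) = 149*q + q*r (Z(q, r) = q*r + 149*q = 149*q + q*r)
p = -7518 (p = -2*((-12 + 9*11*5) + 91*36) = -2*((-12 + 495) + 3276) = -2*(483 + 3276) = -2*3759 = -7518)
(p + 39489)/(39267 + Z(-222, -17)) = (-7518 + 39489)/(39267 - 222*(149 - 17)) = 31971/(39267 - 222*132) = 31971/(39267 - 29304) = 31971/9963 = 31971*(1/9963) = 10657/3321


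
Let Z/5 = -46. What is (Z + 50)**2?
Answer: 32400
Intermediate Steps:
Z = -230 (Z = 5*(-46) = -230)
(Z + 50)**2 = (-230 + 50)**2 = (-180)**2 = 32400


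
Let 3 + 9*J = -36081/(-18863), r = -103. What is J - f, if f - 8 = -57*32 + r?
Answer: 108587455/56589 ≈ 1918.9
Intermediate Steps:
f = -1919 (f = 8 + (-57*32 - 103) = 8 + (-1824 - 103) = 8 - 1927 = -1919)
J = -6836/56589 (J = -⅓ + (-36081/(-18863))/9 = -⅓ + (-36081*(-1/18863))/9 = -⅓ + (⅑)*(36081/18863) = -⅓ + 4009/18863 = -6836/56589 ≈ -0.12080)
J - f = -6836/56589 - 1*(-1919) = -6836/56589 + 1919 = 108587455/56589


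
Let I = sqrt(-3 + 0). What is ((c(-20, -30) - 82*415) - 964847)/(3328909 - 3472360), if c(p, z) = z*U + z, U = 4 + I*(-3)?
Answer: 37001/5313 - 10*I*sqrt(3)/15939 ≈ 6.9642 - 0.0010867*I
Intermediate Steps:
I = I*sqrt(3) (I = sqrt(-3) = I*sqrt(3) ≈ 1.732*I)
U = 4 - 3*I*sqrt(3) (U = 4 + (I*sqrt(3))*(-3) = 4 - 3*I*sqrt(3) ≈ 4.0 - 5.1962*I)
c(p, z) = z + z*(4 - 3*I*sqrt(3)) (c(p, z) = z*(4 - 3*I*sqrt(3)) + z = z + z*(4 - 3*I*sqrt(3)))
((c(-20, -30) - 82*415) - 964847)/(3328909 - 3472360) = ((-30*(5 - 3*I*sqrt(3)) - 82*415) - 964847)/(3328909 - 3472360) = (((-150 + 90*I*sqrt(3)) - 34030) - 964847)/(-143451) = ((-34180 + 90*I*sqrt(3)) - 964847)*(-1/143451) = (-999027 + 90*I*sqrt(3))*(-1/143451) = 37001/5313 - 10*I*sqrt(3)/15939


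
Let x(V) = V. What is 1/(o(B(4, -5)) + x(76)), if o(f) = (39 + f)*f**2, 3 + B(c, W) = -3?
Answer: 1/1264 ≈ 0.00079114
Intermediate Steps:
B(c, W) = -6 (B(c, W) = -3 - 3 = -6)
o(f) = f**2*(39 + f)
1/(o(B(4, -5)) + x(76)) = 1/((-6)**2*(39 - 6) + 76) = 1/(36*33 + 76) = 1/(1188 + 76) = 1/1264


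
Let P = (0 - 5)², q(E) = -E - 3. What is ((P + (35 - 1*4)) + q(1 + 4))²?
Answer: 2304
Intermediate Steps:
q(E) = -3 - E
P = 25 (P = (-5)² = 25)
((P + (35 - 1*4)) + q(1 + 4))² = ((25 + (35 - 1*4)) + (-3 - (1 + 4)))² = ((25 + (35 - 4)) + (-3 - 1*5))² = ((25 + 31) + (-3 - 5))² = (56 - 8)² = 48² = 2304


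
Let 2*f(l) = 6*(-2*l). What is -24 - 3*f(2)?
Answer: 12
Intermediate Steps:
f(l) = -6*l (f(l) = (6*(-2*l))/2 = (-12*l)/2 = -6*l)
-24 - 3*f(2) = -24 - (-18)*2 = -24 - 3*(-12) = -24 + 36 = 12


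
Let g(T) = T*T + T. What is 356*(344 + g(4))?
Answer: 129584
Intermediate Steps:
g(T) = T + T² (g(T) = T² + T = T + T²)
356*(344 + g(4)) = 356*(344 + 4*(1 + 4)) = 356*(344 + 4*5) = 356*(344 + 20) = 356*364 = 129584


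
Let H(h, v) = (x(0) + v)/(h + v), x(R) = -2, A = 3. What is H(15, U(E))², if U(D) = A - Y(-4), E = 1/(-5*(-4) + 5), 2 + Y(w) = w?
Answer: 49/576 ≈ 0.085069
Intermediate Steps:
Y(w) = -2 + w
E = 1/25 (E = 1/(20 + 5) = 1/25 ≈ 0.040000)
U(D) = 9 (U(D) = 3 - (-2 - 4) = 3 - 1*(-6) = 3 + 6 = 9)
H(h, v) = (-2 + v)/(h + v)
H(15, U(E))² = ((-2 + 9)/(15 + 9))² = (7/24)² = 49/576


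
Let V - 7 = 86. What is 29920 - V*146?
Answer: 16342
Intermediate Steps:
V = 93 (V = 7 + 86 = 93)
29920 - V*146 = 29920 - 93*146 = 29920 - 1*13578 = 29920 - 13578 = 16342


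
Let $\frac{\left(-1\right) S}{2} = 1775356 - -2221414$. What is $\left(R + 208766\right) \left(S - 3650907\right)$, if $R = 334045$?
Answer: $-6320733920517$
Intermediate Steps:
$S = -7993540$ ($S = - 2 \left(1775356 - -2221414\right) = - 2 \left(1775356 + 2221414\right) = \left(-2\right) 3996770 = -7993540$)
$\left(R + 208766\right) \left(S - 3650907\right) = \left(334045 + 208766\right) \left(-7993540 - 3650907\right) = 542811 \left(-11644447\right) = -6320733920517$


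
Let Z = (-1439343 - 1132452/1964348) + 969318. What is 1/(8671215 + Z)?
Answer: 491087/4027497510417 ≈ 1.2193e-7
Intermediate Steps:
Z = -230823450288/491087 (Z = (-1439343 - 1132452*1/1964348) + 969318 = (-1439343 - 283113/491087) + 969318 = -706842918954/491087 + 969318 = -230823450288/491087 ≈ -4.7003e+5)
1/(8671215 + Z) = 1/(8671215 - 230823450288/491087) = 1/(4027497510417/491087) = 491087/4027497510417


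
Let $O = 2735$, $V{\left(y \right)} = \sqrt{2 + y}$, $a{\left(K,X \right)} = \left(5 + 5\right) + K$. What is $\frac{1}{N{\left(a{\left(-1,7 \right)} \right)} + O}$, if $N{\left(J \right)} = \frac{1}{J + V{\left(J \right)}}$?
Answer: $\frac{191459}{523664981} + \frac{\sqrt{11}}{523664981} \approx 0.00036562$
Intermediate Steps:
$a{\left(K,X \right)} = 10 + K$
$N{\left(J \right)} = \frac{1}{J + \sqrt{2 + J}}$
$\frac{1}{N{\left(a{\left(-1,7 \right)} \right)} + O} = \frac{1}{\frac{1}{\left(10 - 1\right) + \sqrt{2 + \left(10 - 1\right)}} + 2735} = \frac{1}{\frac{1}{9 + \sqrt{2 + 9}} + 2735} = \frac{1}{\frac{1}{9 + \sqrt{11}} + 2735} = \frac{1}{2735 + \frac{1}{9 + \sqrt{11}}}$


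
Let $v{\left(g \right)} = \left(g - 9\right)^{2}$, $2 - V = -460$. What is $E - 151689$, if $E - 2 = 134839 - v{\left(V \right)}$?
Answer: $-222057$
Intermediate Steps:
$V = 462$ ($V = 2 - -460 = 2 + 460 = 462$)
$v{\left(g \right)} = \left(-9 + g\right)^{2}$
$E = -70368$ ($E = 2 + \left(134839 - \left(-9 + 462\right)^{2}\right) = 2 + \left(134839 - 453^{2}\right) = 2 + \left(134839 - 205209\right) = 2 - 70370 = -70368$)
$E - 151689 = -70368 - 151689 = -222057$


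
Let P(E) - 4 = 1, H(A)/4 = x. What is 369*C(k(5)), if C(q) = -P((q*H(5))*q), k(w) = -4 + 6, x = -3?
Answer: -1845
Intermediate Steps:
H(A) = -12 (H(A) = 4*(-3) = -12)
P(E) = 5 (P(E) = 4 + 1 = 5)
k(w) = 2
C(q) = -5 (C(q) = -1*5 = -5)
369*C(k(5)) = 369*(-5) = -1845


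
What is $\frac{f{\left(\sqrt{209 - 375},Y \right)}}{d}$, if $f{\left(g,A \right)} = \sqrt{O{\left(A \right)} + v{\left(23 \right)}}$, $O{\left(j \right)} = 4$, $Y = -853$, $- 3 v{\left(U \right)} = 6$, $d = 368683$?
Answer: $\frac{\sqrt{2}}{368683} \approx 3.8359 \cdot 10^{-6}$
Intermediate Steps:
$v{\left(U \right)} = -2$ ($v{\left(U \right)} = \left(- \frac{1}{3}\right) 6 = -2$)
$f{\left(g,A \right)} = \sqrt{2}$ ($f{\left(g,A \right)} = \sqrt{4 - 2} = \sqrt{2}$)
$\frac{f{\left(\sqrt{209 - 375},Y \right)}}{d} = \frac{\sqrt{2}}{368683}$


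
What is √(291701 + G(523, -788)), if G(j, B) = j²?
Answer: √565230 ≈ 751.82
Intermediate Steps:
√(291701 + G(523, -788)) = √(291701 + 523²) = √(291701 + 273529) = √565230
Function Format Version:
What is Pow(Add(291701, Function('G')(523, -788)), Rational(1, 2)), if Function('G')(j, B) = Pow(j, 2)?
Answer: Pow(565230, Rational(1, 2)) ≈ 751.82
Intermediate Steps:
Pow(Add(291701, Function('G')(523, -788)), Rational(1, 2)) = Pow(Add(291701, Pow(523, 2)), Rational(1, 2)) = Pow(Add(291701, 273529), Rational(1, 2)) = Pow(565230, Rational(1, 2))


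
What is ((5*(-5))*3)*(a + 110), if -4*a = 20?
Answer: -7875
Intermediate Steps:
a = -5 (a = -¼*20 = -5)
((5*(-5))*3)*(a + 110) = ((5*(-5))*3)*(-5 + 110) = -25*3*105 = -75*105 = -7875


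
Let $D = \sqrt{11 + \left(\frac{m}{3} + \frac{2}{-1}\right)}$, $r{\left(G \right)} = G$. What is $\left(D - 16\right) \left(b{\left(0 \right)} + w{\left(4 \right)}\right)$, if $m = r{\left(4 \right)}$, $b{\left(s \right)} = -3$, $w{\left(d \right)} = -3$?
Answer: $96 - 2 \sqrt{93} \approx 76.713$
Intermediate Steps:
$m = 4$
$D = \frac{\sqrt{93}}{3}$ ($D = \sqrt{11 + \left(\frac{4}{3} + \frac{2}{-1}\right)} = \sqrt{11 + \left(4 \cdot \frac{1}{3} + 2 \left(-1\right)\right)} = \sqrt{11 + \left(\frac{4}{3} - 2\right)} = \sqrt{11 - \frac{2}{3}} = \sqrt{\frac{31}{3}} = \frac{\sqrt{93}}{3} \approx 3.2146$)
$\left(D - 16\right) \left(b{\left(0 \right)} + w{\left(4 \right)}\right) = \left(\frac{\sqrt{93}}{3} - 16\right) \left(-3 - 3\right) = \left(-16 + \frac{\sqrt{93}}{3}\right) \left(-6\right) = 96 - 2 \sqrt{93}$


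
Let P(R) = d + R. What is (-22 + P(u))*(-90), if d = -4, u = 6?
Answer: 1800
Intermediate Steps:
P(R) = -4 + R
(-22 + P(u))*(-90) = (-22 + (-4 + 6))*(-90) = (-22 + 2)*(-90) = -20*(-90) = 1800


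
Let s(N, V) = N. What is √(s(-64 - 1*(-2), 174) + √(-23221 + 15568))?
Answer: √(-62 + I*√7653) ≈ 4.7552 + 9.1985*I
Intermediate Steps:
√(s(-64 - 1*(-2), 174) + √(-23221 + 15568)) = √((-64 - 1*(-2)) + √(-23221 + 15568)) = √((-64 + 2) + √(-7653)) = √(-62 + I*√7653)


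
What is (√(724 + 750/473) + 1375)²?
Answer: (650375 + √162334546)²/223729 ≈ 1.9654e+6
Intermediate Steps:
(√(724 + 750/473) + 1375)² = (√(343202/473) + 1375)² = (√162334546/473 + 1375)² = (1375 + √162334546/473)²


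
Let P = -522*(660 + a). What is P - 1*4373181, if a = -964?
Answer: -4214493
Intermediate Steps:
P = 158688 (P = -522*(660 - 964) = -522*(-304) = 158688)
P - 1*4373181 = 158688 - 1*4373181 = 158688 - 4373181 = -4214493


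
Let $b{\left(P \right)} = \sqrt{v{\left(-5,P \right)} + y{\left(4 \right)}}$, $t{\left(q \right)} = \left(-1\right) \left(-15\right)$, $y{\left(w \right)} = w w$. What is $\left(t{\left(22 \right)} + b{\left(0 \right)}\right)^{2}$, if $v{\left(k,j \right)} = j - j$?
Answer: $361$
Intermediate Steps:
$v{\left(k,j \right)} = 0$
$y{\left(w \right)} = w^{2}$
$t{\left(q \right)} = 15$
$b{\left(P \right)} = 4$ ($b{\left(P \right)} = \sqrt{0 + 4^{2}} = \sqrt{0 + 16} = \sqrt{16} = 4$)
$\left(t{\left(22 \right)} + b{\left(0 \right)}\right)^{2} = \left(15 + 4\right)^{2} = 19^{2} = 361$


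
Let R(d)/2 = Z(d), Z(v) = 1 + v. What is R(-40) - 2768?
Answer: -2846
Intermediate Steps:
R(d) = 2 + 2*d (R(d) = 2*(1 + d) = 2 + 2*d)
R(-40) - 2768 = (2 + 2*(-40)) - 2768 = (2 - 80) - 2768 = -78 - 2768 = -2846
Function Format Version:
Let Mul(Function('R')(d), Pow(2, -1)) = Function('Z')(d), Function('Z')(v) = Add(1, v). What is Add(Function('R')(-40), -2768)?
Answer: -2846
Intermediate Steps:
Function('R')(d) = Add(2, Mul(2, d)) (Function('R')(d) = Mul(2, Add(1, d)) = Add(2, Mul(2, d)))
Add(Function('R')(-40), -2768) = Add(Add(2, Mul(2, -40)), -2768) = Add(Add(2, -80), -2768) = Add(-78, -2768) = -2846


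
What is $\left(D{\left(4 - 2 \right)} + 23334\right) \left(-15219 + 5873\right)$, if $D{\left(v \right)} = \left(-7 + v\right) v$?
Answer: $-217986104$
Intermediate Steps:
$D{\left(v \right)} = v \left(-7 + v\right)$
$\left(D{\left(4 - 2 \right)} + 23334\right) \left(-15219 + 5873\right) = \left(\left(4 - 2\right) \left(-7 + \left(4 - 2\right)\right) + 23334\right) \left(-15219 + 5873\right) = \left(\left(4 - 2\right) \left(-7 + \left(4 - 2\right)\right) + 23334\right) \left(-9346\right) = \left(2 \left(-7 + 2\right) + 23334\right) \left(-9346\right) = \left(2 \left(-5\right) + 23334\right) \left(-9346\right) = \left(-10 + 23334\right) \left(-9346\right) = 23324 \left(-9346\right) = -217986104$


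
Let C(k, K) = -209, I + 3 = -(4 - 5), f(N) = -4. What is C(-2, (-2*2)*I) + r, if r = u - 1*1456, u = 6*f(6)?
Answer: -1689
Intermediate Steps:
u = -24 (u = 6*(-4) = -24)
I = -2 (I = -3 - (4 - 5) = -3 - 1*(-1) = -3 + 1 = -2)
r = -1480 (r = -24 - 1*1456 = -24 - 1456 = -1480)
C(-2, (-2*2)*I) + r = -209 - 1480 = -1689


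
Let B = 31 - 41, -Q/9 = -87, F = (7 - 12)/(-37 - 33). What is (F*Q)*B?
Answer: -3915/7 ≈ -559.29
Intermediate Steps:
F = 1/14 (F = -5/(-70) = -5*(-1/70) = 1/14 ≈ 0.071429)
Q = 783 (Q = -9*(-87) = 783)
B = -10
(F*Q)*B = ((1/14)*783)*(-10) = (783/14)*(-10) = -3915/7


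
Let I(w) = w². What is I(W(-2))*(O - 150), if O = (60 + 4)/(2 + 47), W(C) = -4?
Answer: -116576/49 ≈ -2379.1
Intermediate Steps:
O = 64/49 ≈ 1.3061
I(W(-2))*(O - 150) = (-4)²*(64/49 - 150) = 16*(-7286/49) = -116576/49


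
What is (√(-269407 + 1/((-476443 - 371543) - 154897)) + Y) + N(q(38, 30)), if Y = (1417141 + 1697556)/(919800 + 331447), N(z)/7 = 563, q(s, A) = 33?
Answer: 4934279124/1251247 + I*√5529849795718394/143269 ≈ 3943.5 + 519.04*I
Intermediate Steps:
N(z) = 3941 (N(z) = 7*563 = 3941)
Y = 3114697/1251247 ≈ 2.4893
(√(-269407 + 1/((-476443 - 371543) - 154897)) + Y) + N(q(38, 30)) = (√(-269407 + 1/((-476443 - 371543) - 154897)) + 3114697/1251247) + 3941 = (√(-269407 + 1/(-847986 - 154897)) + 3114697/1251247) + 3941 = (√(-269407 + 1/(-1002883)) + 3114697/1251247) + 3941 = (√(-269407 - 1/1002883) + 3114697/1251247) + 3941 = (√(-270183700382/1002883) + 3114697/1251247) + 3941 = (I*√5529849795718394/143269 + 3114697/1251247) + 3941 = (3114697/1251247 + I*√5529849795718394/143269) + 3941 = 4934279124/1251247 + I*√5529849795718394/143269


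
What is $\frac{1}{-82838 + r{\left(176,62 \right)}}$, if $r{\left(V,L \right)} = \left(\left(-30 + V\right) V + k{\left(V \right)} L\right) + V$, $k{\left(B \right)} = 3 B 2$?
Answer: $\frac{1}{8506} \approx 0.00011756$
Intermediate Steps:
$k{\left(B \right)} = 6 B$
$r{\left(V,L \right)} = V + V \left(-30 + V\right) + 6 L V$ ($r{\left(V,L \right)} = \left(\left(-30 + V\right) V + 6 V L\right) + V = \left(V \left(-30 + V\right) + 6 L V\right) + V = V + V \left(-30 + V\right) + 6 L V$)
$\frac{1}{-82838 + r{\left(176,62 \right)}} = \frac{1}{-82838 + 176 \left(-29 + 176 + 6 \cdot 62\right)} = \frac{1}{-82838 + 176 \left(-29 + 176 + 372\right)} = \frac{1}{-82838 + 176 \cdot 519} = \frac{1}{-82838 + 91344} = \frac{1}{8506}$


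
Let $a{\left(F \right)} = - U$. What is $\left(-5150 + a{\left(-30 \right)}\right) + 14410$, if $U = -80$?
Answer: $9340$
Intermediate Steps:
$a{\left(F \right)} = 80$ ($a{\left(F \right)} = \left(-1\right) \left(-80\right) = 80$)
$\left(-5150 + a{\left(-30 \right)}\right) + 14410 = \left(-5150 + 80\right) + 14410 = -5070 + 14410 = 9340$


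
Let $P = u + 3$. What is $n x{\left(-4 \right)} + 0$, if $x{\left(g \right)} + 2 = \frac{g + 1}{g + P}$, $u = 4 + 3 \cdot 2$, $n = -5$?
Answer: $\frac{35}{3} \approx 11.667$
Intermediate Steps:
$u = 10$ ($u = 4 + 6 = 10$)
$P = 13$ ($P = 10 + 3 = 13$)
$x{\left(g \right)} = -2 + \frac{1 + g}{13 + g}$ ($x{\left(g \right)} = -2 + \frac{g + 1}{g + 13} = -2 + \frac{1 + g}{13 + g}$)
$n x{\left(-4 \right)} + 0 = - 5 \frac{-25 - -4}{13 - 4} + 0 = - 5 \frac{-25 + 4}{9} + 0 = - 5 \cdot \frac{1}{9} \left(-21\right) + 0 = \left(-5\right) \left(- \frac{7}{3}\right) + 0 = \frac{35}{3} + 0 = \frac{35}{3}$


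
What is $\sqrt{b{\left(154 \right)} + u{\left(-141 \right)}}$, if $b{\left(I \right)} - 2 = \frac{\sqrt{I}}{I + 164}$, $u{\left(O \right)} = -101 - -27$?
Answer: $\frac{\sqrt{-7280928 + 318 \sqrt{154}}}{318} \approx 8.483 i$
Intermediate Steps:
$u{\left(O \right)} = -74$ ($u{\left(O \right)} = -101 + 27 = -74$)
$b{\left(I \right)} = 2 + \frac{\sqrt{I}}{164 + I}$ ($b{\left(I \right)} = 2 + \frac{\sqrt{I}}{I + 164} = 2 + \frac{\sqrt{I}}{164 + I}$)
$\sqrt{b{\left(154 \right)} + u{\left(-141 \right)}} = \sqrt{\frac{328 + \sqrt{154} + 2 \cdot 154}{164 + 154} - 74} = \sqrt{\frac{328 + \sqrt{154} + 308}{318} - 74} = \sqrt{\frac{636 + \sqrt{154}}{318} - 74} = \sqrt{\left(2 + \frac{\sqrt{154}}{318}\right) - 74} = \sqrt{-72 + \frac{\sqrt{154}}{318}}$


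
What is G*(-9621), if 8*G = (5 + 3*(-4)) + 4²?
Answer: -86589/8 ≈ -10824.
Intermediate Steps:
G = 9/8 (G = ((5 + 3*(-4)) + 4²)/8 = ((5 - 12) + 16)/8 = (-7 + 16)/8 = (⅛)*9 = 9/8 ≈ 1.1250)
G*(-9621) = (9/8)*(-9621) = -86589/8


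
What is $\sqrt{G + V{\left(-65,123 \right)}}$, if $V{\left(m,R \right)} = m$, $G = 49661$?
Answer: $2 \sqrt{12399} \approx 222.7$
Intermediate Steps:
$\sqrt{G + V{\left(-65,123 \right)}} = \sqrt{49661 - 65} = \sqrt{49596} = 2 \sqrt{12399}$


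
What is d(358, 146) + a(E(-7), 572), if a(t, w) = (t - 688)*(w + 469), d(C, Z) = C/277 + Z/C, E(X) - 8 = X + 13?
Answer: -34789034319/49583 ≈ -7.0163e+5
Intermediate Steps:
E(X) = 21 + X (E(X) = 8 + (X + 13) = 8 + (13 + X) = 21 + X)
d(C, Z) = C/277 + Z/C (d(C, Z) = C*(1/277) + Z/C = C/277 + Z/C)
a(t, w) = (-688 + t)*(469 + w)
d(358, 146) + a(E(-7), 572) = ((1/277)*358 + 146/358) + (-322672 - 688*572 + 469*(21 - 7) + (21 - 7)*572) = (358/277 + 146*(1/358)) + (-322672 - 393536 + 469*14 + 14*572) = (358/277 + 73/179) + (-322672 - 393536 + 6566 + 8008) = 84303/49583 - 701634 = -34789034319/49583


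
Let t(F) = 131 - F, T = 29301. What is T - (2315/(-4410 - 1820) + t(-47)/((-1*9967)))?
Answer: 363890497991/12418882 ≈ 29301.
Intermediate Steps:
T - (2315/(-4410 - 1820) + t(-47)/((-1*9967))) = 29301 - (2315/(-4410 - 1820) + (131 - 1*(-47))/((-1*9967))) = 29301 - (2315/(-6230) + (131 + 47)/(-9967)) = 29301 - (2315*(-1/6230) + 178*(-1/9967)) = 29301 - (-463/1246 - 178/9967) = 29301 - 1*(-4836509/12418882) = 29301 + 4836509/12418882 = 363890497991/12418882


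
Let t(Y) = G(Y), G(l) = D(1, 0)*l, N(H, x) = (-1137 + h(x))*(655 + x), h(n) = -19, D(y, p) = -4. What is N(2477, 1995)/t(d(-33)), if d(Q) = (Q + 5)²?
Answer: 382925/392 ≈ 976.85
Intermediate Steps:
N(H, x) = -757180 - 1156*x (N(H, x) = (-1137 - 19)*(655 + x) = -1156*(655 + x) = -757180 - 1156*x)
G(l) = -4*l
d(Q) = (5 + Q)²
t(Y) = -4*Y
N(2477, 1995)/t(d(-33)) = (-757180 - 1156*1995)/((-4*(5 - 33)²)) = (-757180 - 2306220)/((-4*(-28)²)) = -3063400/((-4*784)) = -3063400/(-3136) = -3063400*(-1/3136) = 382925/392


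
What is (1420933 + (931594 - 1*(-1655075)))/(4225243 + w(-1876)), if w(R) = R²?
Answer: 4007602/7744619 ≈ 0.51747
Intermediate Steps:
(1420933 + (931594 - 1*(-1655075)))/(4225243 + w(-1876)) = (1420933 + (931594 - 1*(-1655075)))/(4225243 + (-1876)²) = (1420933 + (931594 + 1655075))/(4225243 + 3519376) = (1420933 + 2586669)/7744619 = 4007602*(1/7744619) = 4007602/7744619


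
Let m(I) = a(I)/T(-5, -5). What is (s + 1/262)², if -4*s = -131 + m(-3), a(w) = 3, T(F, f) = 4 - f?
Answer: 659411041/617796 ≈ 1067.4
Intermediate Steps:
m(I) = ⅓ (m(I) = 3/(4 - 1*(-5)) = 3/(4 + 5) = 3/9 = 3*(⅑) = ⅓)
s = 98/3 (s = -(-131 + ⅓)/4 = -¼*(-392/3) = 98/3 ≈ 32.667)
(s + 1/262)² = (98/3 + 1/262)² = (25679/786)² = 659411041/617796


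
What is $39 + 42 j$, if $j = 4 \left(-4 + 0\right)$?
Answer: $-633$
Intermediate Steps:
$j = -16$ ($j = 4 \left(-4\right) = -16$)
$39 + 42 j = 39 + 42 \left(-16\right) = 39 - 672 = -633$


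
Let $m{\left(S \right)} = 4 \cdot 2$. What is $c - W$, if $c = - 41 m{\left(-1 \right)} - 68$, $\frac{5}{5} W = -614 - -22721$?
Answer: $-22503$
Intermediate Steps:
$m{\left(S \right)} = 8$
$W = 22107$ ($W = -614 - -22721 = -614 + 22721 = 22107$)
$c = -396$ ($c = \left(-41\right) 8 - 68 = -328 - 68 = -396$)
$c - W = -396 - 22107 = -22503$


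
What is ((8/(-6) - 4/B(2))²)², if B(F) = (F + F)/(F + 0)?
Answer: 10000/81 ≈ 123.46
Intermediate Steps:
B(F) = 2 (B(F) = (2*F)/F = 2)
((8/(-6) - 4/B(2))²)² = ((8/(-6) - 4/2)²)² = ((8*(-⅙) - 4*½)²)² = ((-4/3 - 2)²)² = ((-10/3)²)² = (100/9)² = 10000/81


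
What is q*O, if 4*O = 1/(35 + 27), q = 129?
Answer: 129/248 ≈ 0.52016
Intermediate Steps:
O = 1/248 (O = 1/(4*(35 + 27)) = (¼)/62 = (¼)*(1/62) = 1/248 ≈ 0.0040323)
q*O = 129*(1/248) = 129/248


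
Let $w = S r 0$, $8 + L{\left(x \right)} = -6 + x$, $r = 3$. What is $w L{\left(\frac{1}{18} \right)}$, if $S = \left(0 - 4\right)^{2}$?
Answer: $0$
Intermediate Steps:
$S = 16$ ($S = \left(-4\right)^{2} = 16$)
$L{\left(x \right)} = -14 + x$ ($L{\left(x \right)} = -8 + \left(-6 + x\right) = -14 + x$)
$w = 0$ ($w = 16 \cdot 3 \cdot 0 = 48 \cdot 0 = 0$)
$w L{\left(\frac{1}{18} \right)} = 0 \left(-14 + \frac{1}{18}\right) = 0 \left(- \frac{251}{18}\right) = 0$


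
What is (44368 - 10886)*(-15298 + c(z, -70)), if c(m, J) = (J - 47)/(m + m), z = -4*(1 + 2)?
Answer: -2048177645/4 ≈ -5.1204e+8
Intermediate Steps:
z = -12 (z = -4*3 = -12)
c(m, J) = (-47 + J)/(2*m) (c(m, J) = (-47 + J)/((2*m)) = (-47 + J)*(1/(2*m)) = (-47 + J)/(2*m))
(44368 - 10886)*(-15298 + c(z, -70)) = (44368 - 10886)*(-15298 + (1/2)*(-47 - 70)/(-12)) = 33482*(-15298 + (1/2)*(-1/12)*(-117)) = 33482*(-15298 + 39/8) = 33482*(-122345/8) = -2048177645/4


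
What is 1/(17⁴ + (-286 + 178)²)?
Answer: 1/95185 ≈ 1.0506e-5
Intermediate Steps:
1/(17⁴ + (-286 + 178)²) = 1/(83521 + (-108)²) = 1/(83521 + 11664) = 1/95185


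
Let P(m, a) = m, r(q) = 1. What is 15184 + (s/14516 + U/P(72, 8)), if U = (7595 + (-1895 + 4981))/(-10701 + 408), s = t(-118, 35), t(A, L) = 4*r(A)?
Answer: 40836379218403/2689437384 ≈ 15184.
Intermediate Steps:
t(A, L) = 4 (t(A, L) = 4*1 = 4)
s = 4
U = -10681/10293 (U = (7595 + 3086)/(-10293) = 10681*(-1/10293) = -10681/10293 ≈ -1.0377)
15184 + (s/14516 + U/P(72, 8)) = 15184 + (4/14516 - 10681/10293/72) = 15184 + (4*(1/14516) - 10681/10293*1/72) = 15184 + (1/3629 - 10681/741096) = 15184 - 38020253/2689437384 = 40836379218403/2689437384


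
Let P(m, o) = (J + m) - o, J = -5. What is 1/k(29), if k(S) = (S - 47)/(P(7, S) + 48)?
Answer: -7/6 ≈ -1.1667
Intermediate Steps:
P(m, o) = -5 + m - o (P(m, o) = (-5 + m) - o = -5 + m - o)
k(S) = (-47 + S)/(50 - S) (k(S) = (S - 47)/((-5 + 7 - S) + 48) = (-47 + S)/((2 - S) + 48) = (-47 + S)/(50 - S))
1/k(29) = 1/((47 - 1*29)/(-50 + 29)) = 1/((47 - 29)/(-21)) = 1/(-1/21*18) = 1/(-6/7) = -7/6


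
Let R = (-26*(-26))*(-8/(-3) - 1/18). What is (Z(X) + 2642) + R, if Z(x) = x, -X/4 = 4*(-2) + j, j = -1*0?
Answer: 39952/9 ≈ 4439.1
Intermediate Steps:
j = 0
X = 32 (X = -4*(4*(-2) + 0) = -4*(-8 + 0) = -4*(-8) = 32)
R = 15886/9 (R = 676*(-8*(-1/3) - 1*1/18) = 676*(8/3 - 1/18) = 676*(47/18) = 15886/9 ≈ 1765.1)
(Z(X) + 2642) + R = (32 + 2642) + 15886/9 = 2674 + 15886/9 = 39952/9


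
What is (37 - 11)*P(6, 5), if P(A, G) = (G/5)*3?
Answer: 78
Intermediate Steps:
P(A, G) = 3*G/5 (P(A, G) = (G*(⅕))*3 = (G/5)*3 = 3*G/5)
(37 - 11)*P(6, 5) = (37 - 11)*((⅗)*5) = 26*3 = 78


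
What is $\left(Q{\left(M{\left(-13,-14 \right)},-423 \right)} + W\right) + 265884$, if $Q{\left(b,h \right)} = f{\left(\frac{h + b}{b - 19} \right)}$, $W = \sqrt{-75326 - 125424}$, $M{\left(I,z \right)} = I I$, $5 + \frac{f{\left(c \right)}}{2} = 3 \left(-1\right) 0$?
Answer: $265874 + 5 i \sqrt{8030} \approx 2.6587 \cdot 10^{5} + 448.05 i$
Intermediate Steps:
$f{\left(c \right)} = -10$ ($f{\left(c \right)} = -10 + 2 \cdot 3 \left(-1\right) 0 = -10 + 2 \left(\left(-3\right) 0\right) = -10 + 2 \cdot 0 = -10 + 0 = -10$)
$M{\left(I,z \right)} = I^{2}$
$W = 5 i \sqrt{8030}$ ($W = \sqrt{-200750} = 5 i \sqrt{8030} \approx 448.05 i$)
$Q{\left(b,h \right)} = -10$
$\left(Q{\left(M{\left(-13,-14 \right)},-423 \right)} + W\right) + 265884 = \left(-10 + 5 i \sqrt{8030}\right) + 265884 = 265874 + 5 i \sqrt{8030}$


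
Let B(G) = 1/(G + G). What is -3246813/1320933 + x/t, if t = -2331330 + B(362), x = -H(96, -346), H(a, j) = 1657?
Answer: -1826218507612301/743193415947809 ≈ -2.4573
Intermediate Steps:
B(G) = 1/(2*G)
x = -1657 (x = -1*1657 = -1657)
t = -1687882919/724 (t = -2331330 + (½)/362 = -2331330 + (½)*(1/362) = -2331330 + 1/724 = -1687882919/724 ≈ -2.3313e+6)
-3246813/1320933 + x/t = -3246813/1320933 - 1657/(-1687882919/724) = -3246813*1/1320933 - 1657*(-724/1687882919) = -1082271/440311 + 1199668/1687882919 = -1826218507612301/743193415947809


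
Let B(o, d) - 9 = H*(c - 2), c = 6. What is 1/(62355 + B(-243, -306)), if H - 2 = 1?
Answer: 1/62376 ≈ 1.6032e-5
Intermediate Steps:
H = 3 (H = 2 + 1 = 3)
B(o, d) = 21 (B(o, d) = 9 + 3*(6 - 2) = 9 + 3*4 = 9 + 12 = 21)
1/(62355 + B(-243, -306)) = 1/(62355 + 21) = 1/62376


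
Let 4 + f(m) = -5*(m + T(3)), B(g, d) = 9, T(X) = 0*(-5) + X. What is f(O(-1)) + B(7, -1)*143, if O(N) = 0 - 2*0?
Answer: 1268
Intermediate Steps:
T(X) = X (T(X) = 0 + X = X)
O(N) = 0 (O(N) = 0 + 0 = 0)
f(m) = -19 - 5*m (f(m) = -4 - 5*(m + 3) = -4 - 5*(3 + m) = -4 + (-15 - 5*m) = -19 - 5*m)
f(O(-1)) + B(7, -1)*143 = (-19 - 5*0) + 9*143 = (-19 + 0) + 1287 = -19 + 1287 = 1268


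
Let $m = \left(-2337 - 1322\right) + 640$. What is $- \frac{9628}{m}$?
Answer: $\frac{9628}{3019} \approx 3.1891$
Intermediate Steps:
$m = -3019$ ($m = -3659 + 640 = -3019$)
$- \frac{9628}{m} = - \frac{9628}{-3019} = \left(-9628\right) \left(- \frac{1}{3019}\right) = \frac{9628}{3019}$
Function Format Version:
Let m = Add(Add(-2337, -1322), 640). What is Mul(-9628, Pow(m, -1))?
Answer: Rational(9628, 3019) ≈ 3.1891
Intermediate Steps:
m = -3019 (m = Add(-3659, 640) = -3019)
Mul(-9628, Pow(m, -1)) = Mul(-9628, Pow(-3019, -1)) = Mul(-9628, Rational(-1, 3019)) = Rational(9628, 3019)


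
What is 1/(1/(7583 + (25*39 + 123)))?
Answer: 8681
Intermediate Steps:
1/(1/(7583 + (25*39 + 123))) = 1/(1/(7583 + (975 + 123))) = 1/(1/(7583 + 1098)) = 1/(1/8681) = 8681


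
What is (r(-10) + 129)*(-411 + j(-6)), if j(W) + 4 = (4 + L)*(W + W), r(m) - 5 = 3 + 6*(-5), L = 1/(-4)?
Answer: -49220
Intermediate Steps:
L = -¼ ≈ -0.25000
r(m) = -22 (r(m) = 5 + (3 + 6*(-5)) = 5 + (3 - 30) = 5 - 27 = -22)
j(W) = -4 + 15*W/2 (j(W) = -4 + (4 - ¼)*(W + W) = -4 + 15*(2*W)/4 = -4 + 15*W/2)
(r(-10) + 129)*(-411 + j(-6)) = (-22 + 129)*(-411 + (-4 + (15/2)*(-6))) = 107*(-411 + (-4 - 45)) = 107*(-411 - 49) = 107*(-460) = -49220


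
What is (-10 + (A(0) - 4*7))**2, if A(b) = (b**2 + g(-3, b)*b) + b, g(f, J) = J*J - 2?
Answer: 1444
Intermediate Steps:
g(f, J) = -2 + J**2 (g(f, J) = J**2 - 2 = -2 + J**2)
A(b) = b + b**2 + b*(-2 + b**2) (A(b) = (b**2 + (-2 + b**2)*b) + b = (b**2 + b*(-2 + b**2)) + b = b + b**2 + b*(-2 + b**2))
(-10 + (A(0) - 4*7))**2 = (-10 + (0*(-1 + 0 + 0**2) - 4*7))**2 = (-10 + (0*(-1 + 0 + 0) - 28))**2 = (-10 + (0*(-1) - 28))**2 = (-10 + (0 - 28))**2 = (-10 - 28)**2 = (-38)**2 = 1444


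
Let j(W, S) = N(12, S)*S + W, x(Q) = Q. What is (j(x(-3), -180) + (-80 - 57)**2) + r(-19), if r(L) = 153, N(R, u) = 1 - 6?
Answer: 19819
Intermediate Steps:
N(R, u) = -5
j(W, S) = W - 5*S (j(W, S) = -5*S + W = W - 5*S)
(j(x(-3), -180) + (-80 - 57)**2) + r(-19) = ((-3 - 5*(-180)) + (-80 - 57)**2) + 153 = ((-3 + 900) + (-137)**2) + 153 = (897 + 18769) + 153 = 19666 + 153 = 19819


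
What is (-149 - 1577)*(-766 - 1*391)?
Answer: 1996982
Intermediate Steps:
(-149 - 1577)*(-766 - 1*391) = -1726*(-766 - 391) = -1726*(-1157) = 1996982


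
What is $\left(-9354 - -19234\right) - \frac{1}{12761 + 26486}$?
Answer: $\frac{387760359}{39247} \approx 9880.0$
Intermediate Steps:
$\left(-9354 - -19234\right) - \frac{1}{12761 + 26486} = \left(-9354 + 19234\right) - \frac{1}{39247} = 9880 - \frac{1}{39247} = \frac{387760359}{39247}$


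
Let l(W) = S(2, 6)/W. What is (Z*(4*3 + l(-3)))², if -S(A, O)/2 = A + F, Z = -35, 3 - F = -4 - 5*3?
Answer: 960400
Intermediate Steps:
F = 22 (F = 3 - (-4 - 5*3) = 3 - (-4 - 15) = 3 - 1*(-19) = 3 + 19 = 22)
S(A, O) = -44 - 2*A (S(A, O) = -2*(A + 22) = -2*(22 + A) = -44 - 2*A)
l(W) = -48/W (l(W) = (-44 - 2*2)/W = (-44 - 4)/W = -48/W)
(Z*(4*3 + l(-3)))² = (-35*(4*3 - 48/(-3)))² = (-35*(12 - 48*(-⅓)))² = (-35*(12 + 16))² = (-35*28)² = (-980)² = 960400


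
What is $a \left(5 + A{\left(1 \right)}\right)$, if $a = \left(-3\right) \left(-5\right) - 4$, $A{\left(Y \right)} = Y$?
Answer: $66$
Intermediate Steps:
$a = 11$ ($a = 15 - 4 = 11$)
$a \left(5 + A{\left(1 \right)}\right) = 11 \left(5 + 1\right) = 11 \cdot 6 = 66$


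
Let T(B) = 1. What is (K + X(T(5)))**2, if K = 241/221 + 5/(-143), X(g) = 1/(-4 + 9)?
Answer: 232898121/147744025 ≈ 1.5764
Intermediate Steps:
X(g) = 1/5
K = 2566/2431 (K = 241*(1/221) + 5*(-1/143) = 241/221 - 5/143 = 2566/2431 ≈ 1.0555)
(K + X(T(5)))**2 = (2566/2431 + 1/5)**2 = (15261/12155)**2 = 232898121/147744025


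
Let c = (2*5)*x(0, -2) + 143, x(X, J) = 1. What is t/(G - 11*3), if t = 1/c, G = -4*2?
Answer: -1/6273 ≈ -0.00015941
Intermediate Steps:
G = -8
c = 153 (c = (2*5)*1 + 143 = 10*1 + 143 = 10 + 143 = 153)
t = 1/153 ≈ 0.0065359
t/(G - 11*3) = 1/(153*(-8 - 11*3)) = 1/(153*(-8 - 33)) = (1/153)/(-41) = (1/153)*(-1/41) = -1/6273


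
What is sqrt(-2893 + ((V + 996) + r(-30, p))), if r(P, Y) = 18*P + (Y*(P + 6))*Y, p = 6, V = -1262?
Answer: 39*I*sqrt(3) ≈ 67.55*I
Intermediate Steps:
r(P, Y) = 18*P + Y**2*(6 + P) (r(P, Y) = 18*P + (Y*(6 + P))*Y = 18*P + Y**2*(6 + P))
sqrt(-2893 + ((V + 996) + r(-30, p))) = sqrt(-2893 + ((-1262 + 996) + (6*6**2 + 18*(-30) - 30*6**2))) = sqrt(-2893 + (-266 + (6*36 - 540 - 30*36))) = sqrt(-2893 + (-266 + (216 - 540 - 1080))) = sqrt(-2893 + (-266 - 1404)) = sqrt(-2893 - 1670) = sqrt(-4563) = 39*I*sqrt(3)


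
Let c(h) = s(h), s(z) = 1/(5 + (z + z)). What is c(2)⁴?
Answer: 1/6561 ≈ 0.00015242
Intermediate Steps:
s(z) = 1/(5 + 2*z)
c(h) = 1/(5 + 2*h)
c(2)⁴ = (1/(5 + 2*2))⁴ = (1/(5 + 4))⁴ = (1/9)⁴ = (⅑)⁴ = 1/6561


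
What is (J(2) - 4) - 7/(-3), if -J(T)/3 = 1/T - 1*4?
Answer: 53/6 ≈ 8.8333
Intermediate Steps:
J(T) = 12 - 3/T (J(T) = -3*(1/T - 1*4) = -3*(1/T - 4) = -3*(-4 + 1/T) = 12 - 3/T)
(J(2) - 4) - 7/(-3) = ((12 - 3/2) - 4) - 7/(-3) = ((12 - 3*½) - 4) - 7*(-⅓) = ((12 - 3/2) - 4) + 7/3 = (21/2 - 4) + 7/3 = 13/2 + 7/3 = 53/6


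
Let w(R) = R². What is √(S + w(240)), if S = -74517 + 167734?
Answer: √150817 ≈ 388.35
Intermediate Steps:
S = 93217
√(S + w(240)) = √(93217 + 240²) = √(93217 + 57600) = √150817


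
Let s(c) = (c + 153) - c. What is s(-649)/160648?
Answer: 153/160648 ≈ 0.00095239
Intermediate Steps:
s(c) = 153 (s(c) = (153 + c) - c = 153)
s(-649)/160648 = 153/160648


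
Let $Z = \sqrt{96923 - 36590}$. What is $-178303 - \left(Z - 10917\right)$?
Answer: $-167386 - 13 \sqrt{357} \approx -1.6763 \cdot 10^{5}$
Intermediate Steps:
$Z = 13 \sqrt{357}$ ($Z = \sqrt{60333} = 13 \sqrt{357} \approx 245.63$)
$-178303 - \left(Z - 10917\right) = -178303 - \left(13 \sqrt{357} - 10917\right) = -178303 - \left(-10917 + 13 \sqrt{357}\right) = -178303 + \left(10917 - 13 \sqrt{357}\right) = -167386 - 13 \sqrt{357}$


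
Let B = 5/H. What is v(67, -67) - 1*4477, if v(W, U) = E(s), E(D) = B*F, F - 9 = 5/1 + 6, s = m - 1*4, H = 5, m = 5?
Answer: -4457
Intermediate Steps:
B = 1 (B = 5/5 = 5*(1/5) = 1)
s = 1 (s = 5 - 1*4 = 5 - 4 = 1)
F = 20 (F = 9 + (5/1 + 6) = 9 + (1*5 + 6) = 9 + (5 + 6) = 9 + 11 = 20)
E(D) = 20 (E(D) = 1*20 = 20)
v(W, U) = 20
v(67, -67) - 1*4477 = 20 - 1*4477 = 20 - 4477 = -4457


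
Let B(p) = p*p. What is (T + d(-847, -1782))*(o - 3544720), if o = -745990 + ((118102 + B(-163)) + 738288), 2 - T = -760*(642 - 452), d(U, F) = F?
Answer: -486013447620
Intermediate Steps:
B(p) = p²
T = 144402 (T = 2 - (-760)*(642 - 452) = 2 - (-760)*190 = 2 - 1*(-144400) = 2 + 144400 = 144402)
o = 136969 (o = -745990 + ((118102 + (-163)²) + 738288) = -745990 + ((118102 + 26569) + 738288) = -745990 + (144671 + 738288) = -745990 + 882959 = 136969)
(T + d(-847, -1782))*(o - 3544720) = (144402 - 1782)*(136969 - 3544720) = 142620*(-3407751) = -486013447620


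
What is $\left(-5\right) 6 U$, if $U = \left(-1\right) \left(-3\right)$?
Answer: $-90$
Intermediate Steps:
$U = 3$
$\left(-5\right) 6 U = \left(-5\right) 6 \cdot 3 = \left(-30\right) 3 = -90$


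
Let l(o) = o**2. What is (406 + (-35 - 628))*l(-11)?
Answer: -31097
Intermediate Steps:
(406 + (-35 - 628))*l(-11) = (406 + (-35 - 628))*(-11)**2 = (406 - 663)*121 = -257*121 = -31097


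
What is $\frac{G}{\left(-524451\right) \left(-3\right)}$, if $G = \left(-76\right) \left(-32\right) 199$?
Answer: $\frac{483968}{1573353} \approx 0.3076$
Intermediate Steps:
$G = 483968$ ($G = 2432 \cdot 199 = 483968$)
$\frac{G}{\left(-524451\right) \left(-3\right)} = \frac{483968}{\left(-524451\right) \left(-3\right)} = \frac{483968}{1573353}$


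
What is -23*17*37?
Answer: -14467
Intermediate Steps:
-23*17*37 = -391*37 = -14467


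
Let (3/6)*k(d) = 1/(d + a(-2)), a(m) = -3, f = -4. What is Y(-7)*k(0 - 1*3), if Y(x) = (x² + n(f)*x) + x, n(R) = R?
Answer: -70/3 ≈ -23.333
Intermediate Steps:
Y(x) = x² - 3*x (Y(x) = (x² - 4*x) + x = x² - 3*x)
k(d) = 2/(-3 + d) (k(d) = 2/(d - 3) = 2/(-3 + d))
Y(-7)*k(0 - 1*3) = (-7*(-3 - 7))*(2/(-3 + (0 - 1*3))) = (-7*(-10))*(2/(-3 + (0 - 3))) = 70*(2/(-3 - 3)) = 70*(2/(-6)) = 70*(2*(-⅙)) = 70*(-⅓) = -70/3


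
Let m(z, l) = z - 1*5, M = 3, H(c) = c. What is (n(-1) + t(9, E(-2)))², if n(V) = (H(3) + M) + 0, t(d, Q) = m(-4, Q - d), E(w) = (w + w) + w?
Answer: 9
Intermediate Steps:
E(w) = 3*w (E(w) = 2*w + w = 3*w)
m(z, l) = -5 + z (m(z, l) = z - 5 = -5 + z)
t(d, Q) = -9 (t(d, Q) = -5 - 4 = -9)
n(V) = 6 (n(V) = (3 + 3) + 0 = 6 + 0 = 6)
(n(-1) + t(9, E(-2)))² = (6 - 9)² = (-3)² = 9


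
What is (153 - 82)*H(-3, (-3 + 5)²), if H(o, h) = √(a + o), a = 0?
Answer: 71*I*√3 ≈ 122.98*I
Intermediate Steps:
H(o, h) = √o (H(o, h) = √(0 + o) = √o)
(153 - 82)*H(-3, (-3 + 5)²) = (153 - 82)*√(-3) = 71*(I*√3) = 71*I*√3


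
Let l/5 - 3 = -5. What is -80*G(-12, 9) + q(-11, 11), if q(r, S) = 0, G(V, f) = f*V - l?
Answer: 7840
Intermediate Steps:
l = -10 (l = 15 + 5*(-5) = 15 - 25 = -10)
G(V, f) = 10 + V*f (G(V, f) = f*V - 1*(-10) = V*f + 10 = 10 + V*f)
-80*G(-12, 9) + q(-11, 11) = -80*(10 - 12*9) + 0 = -80*(10 - 108) + 0 = -80*(-98) + 0 = 7840 + 0 = 7840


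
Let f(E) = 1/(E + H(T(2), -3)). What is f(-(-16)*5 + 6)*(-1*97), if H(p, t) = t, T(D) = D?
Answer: -97/83 ≈ -1.1687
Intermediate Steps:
f(E) = 1/(-3 + E) (f(E) = 1/(E - 3) = 1/(-3 + E))
f(-(-16)*5 + 6)*(-1*97) = (-1*97)/(-3 + (-(-16)*5 + 6)) = -97/(-3 + (-4*(-20) + 6)) = -97/(-3 + (80 + 6)) = -97/(-3 + 86) = -97/83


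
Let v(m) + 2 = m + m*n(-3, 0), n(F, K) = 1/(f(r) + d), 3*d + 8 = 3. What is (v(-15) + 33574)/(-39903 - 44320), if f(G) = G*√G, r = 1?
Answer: -67159/168446 ≈ -0.39870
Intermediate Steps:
f(G) = G^(3/2)
d = -5/3 (d = -8/3 + (⅓)*3 = -8/3 + 1 = -5/3 ≈ -1.6667)
n(F, K) = -3/2 (n(F, K) = 1/(1^(3/2) - 5/3) = 1/(1 - 5/3) = 1/(-⅔) = -3/2)
v(m) = -2 - m/2 (v(m) = -2 + (m + m*(-3/2)) = -2 + (m - 3*m/2) = -2 - m/2)
(v(-15) + 33574)/(-39903 - 44320) = ((-2 - ½*(-15)) + 33574)/(-39903 - 44320) = ((-2 + 15/2) + 33574)/(-84223) = (11/2 + 33574)*(-1/84223) = (67159/2)*(-1/84223) = -67159/168446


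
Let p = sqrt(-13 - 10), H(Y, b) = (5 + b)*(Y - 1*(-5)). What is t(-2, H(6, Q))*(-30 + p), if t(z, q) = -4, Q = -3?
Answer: 120 - 4*I*sqrt(23) ≈ 120.0 - 19.183*I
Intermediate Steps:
H(Y, b) = (5 + Y)*(5 + b) (H(Y, b) = (5 + b)*(Y + 5) = (5 + b)*(5 + Y) = (5 + Y)*(5 + b))
p = I*sqrt(23) (p = sqrt(-23) = I*sqrt(23) ≈ 4.7958*I)
t(-2, H(6, Q))*(-30 + p) = -4*(-30 + I*sqrt(23)) = 120 - 4*I*sqrt(23)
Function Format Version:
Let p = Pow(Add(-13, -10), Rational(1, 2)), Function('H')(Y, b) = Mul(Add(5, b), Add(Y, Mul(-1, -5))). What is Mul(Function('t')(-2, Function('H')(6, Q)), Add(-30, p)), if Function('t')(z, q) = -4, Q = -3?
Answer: Add(120, Mul(-4, I, Pow(23, Rational(1, 2)))) ≈ Add(120.00, Mul(-19.183, I))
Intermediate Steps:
Function('H')(Y, b) = Mul(Add(5, Y), Add(5, b)) (Function('H')(Y, b) = Mul(Add(5, b), Add(Y, 5)) = Mul(Add(5, b), Add(5, Y)) = Mul(Add(5, Y), Add(5, b)))
p = Mul(I, Pow(23, Rational(1, 2))) (p = Pow(-23, Rational(1, 2)) = Mul(I, Pow(23, Rational(1, 2))) ≈ Mul(4.7958, I))
Mul(Function('t')(-2, Function('H')(6, Q)), Add(-30, p)) = Mul(-4, Add(-30, Mul(I, Pow(23, Rational(1, 2))))) = Add(120, Mul(-4, I, Pow(23, Rational(1, 2))))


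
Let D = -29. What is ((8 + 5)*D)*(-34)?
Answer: 12818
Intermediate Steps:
((8 + 5)*D)*(-34) = ((8 + 5)*(-29))*(-34) = (13*(-29))*(-34) = -377*(-34) = 12818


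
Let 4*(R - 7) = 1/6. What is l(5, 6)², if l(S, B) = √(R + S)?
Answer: 289/24 ≈ 12.042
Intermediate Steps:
R = 169/24 (R = 7 + (1/6)/4 = 7 + (1*(⅙))/4 = 7 + (¼)*(⅙) = 7 + 1/24 = 169/24 ≈ 7.0417)
l(S, B) = √(169/24 + S)
l(5, 6)² = (√(1014 + 144*5)/12)² = (√(1014 + 720)/12)² = (√1734/12)² = ((17*√6)/12)² = (17*√6/12)² = 289/24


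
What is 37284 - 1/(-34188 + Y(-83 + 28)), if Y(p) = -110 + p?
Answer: 1280817253/34353 ≈ 37284.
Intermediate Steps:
37284 - 1/(-34188 + Y(-83 + 28)) = 37284 - 1/(-34188 + (-110 + (-83 + 28))) = 37284 - 1/(-34188 + (-110 - 55)) = 37284 - 1/(-34188 - 165) = 37284 - 1/(-34353) = 37284 - 1*(-1/34353) = 37284 + 1/34353 = 1280817253/34353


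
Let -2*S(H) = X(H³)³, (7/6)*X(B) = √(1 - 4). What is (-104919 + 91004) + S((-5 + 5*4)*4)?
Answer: -13915 + 324*I*√3/343 ≈ -13915.0 + 1.6361*I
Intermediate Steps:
X(B) = 6*I*√3/7 (X(B) = 6*√(1 - 4)/7 = 6*√(-3)/7 = 6*(I*√3)/7 = 6*I*√3/7)
S(H) = 324*I*√3/343 (S(H) = -(-648*I*√3/343)/2 = -(-324)*I*√3/343 = 324*I*√3/343)
(-104919 + 91004) + S((-5 + 5*4)*4) = (-104919 + 91004) + 324*I*√3/343 = -13915 + 324*I*√3/343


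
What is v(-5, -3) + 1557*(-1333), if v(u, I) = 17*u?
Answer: -2075566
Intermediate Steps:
v(-5, -3) + 1557*(-1333) = 17*(-5) + 1557*(-1333) = -85 - 2075481 = -2075566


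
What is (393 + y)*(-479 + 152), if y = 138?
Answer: -173637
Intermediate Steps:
(393 + y)*(-479 + 152) = (393 + 138)*(-479 + 152) = 531*(-327) = -173637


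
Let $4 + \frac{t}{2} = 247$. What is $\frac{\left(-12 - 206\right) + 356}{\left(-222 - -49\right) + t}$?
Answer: $\frac{138}{313} \approx 0.44089$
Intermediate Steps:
$t = 486$ ($t = -8 + 2 \cdot 247 = -8 + 494 = 486$)
$\frac{\left(-12 - 206\right) + 356}{\left(-222 - -49\right) + t} = \frac{\left(-12 - 206\right) + 356}{\left(-222 - -49\right) + 486} = \frac{\left(-12 - 206\right) + 356}{\left(-222 + 49\right) + 486} = \frac{-218 + 356}{-173 + 486} = \frac{138}{313}$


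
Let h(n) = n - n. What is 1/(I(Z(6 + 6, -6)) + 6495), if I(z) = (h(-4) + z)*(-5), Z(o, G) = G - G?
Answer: 1/6495 ≈ 0.00015396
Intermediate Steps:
Z(o, G) = 0
h(n) = 0
I(z) = -5*z (I(z) = (0 + z)*(-5) = z*(-5) = -5*z)
1/(I(Z(6 + 6, -6)) + 6495) = 1/(-5*0 + 6495) = 1/(0 + 6495) = 1/6495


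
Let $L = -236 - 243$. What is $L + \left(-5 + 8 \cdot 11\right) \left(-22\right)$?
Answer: $-2305$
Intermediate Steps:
$L = -479$ ($L = -236 - 243 = -479$)
$L + \left(-5 + 8 \cdot 11\right) \left(-22\right) = -479 + \left(-5 + 8 \cdot 11\right) \left(-22\right) = -479 + \left(-5 + 88\right) \left(-22\right) = -479 + 83 \left(-22\right) = -479 - 1826 = -2305$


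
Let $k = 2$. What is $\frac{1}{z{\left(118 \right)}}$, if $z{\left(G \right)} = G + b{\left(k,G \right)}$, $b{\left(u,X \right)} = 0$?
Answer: $\frac{1}{118} \approx 0.0084746$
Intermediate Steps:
$z{\left(G \right)} = G$ ($z{\left(G \right)} = G + 0 = G$)
$\frac{1}{z{\left(118 \right)}} = \frac{1}{118}$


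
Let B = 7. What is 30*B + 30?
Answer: 240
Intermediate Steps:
30*B + 30 = 30*7 + 30 = 210 + 30 = 240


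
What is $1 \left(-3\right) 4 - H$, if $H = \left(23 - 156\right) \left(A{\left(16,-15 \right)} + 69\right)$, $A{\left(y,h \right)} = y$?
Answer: $11293$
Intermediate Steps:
$H = -11305$ ($H = \left(23 - 156\right) \left(16 + 69\right) = \left(-133\right) 85 = -11305$)
$1 \left(-3\right) 4 - H = 1 \left(-3\right) 4 - -11305 = \left(-3\right) 4 + 11305 = -12 + 11305 = 11293$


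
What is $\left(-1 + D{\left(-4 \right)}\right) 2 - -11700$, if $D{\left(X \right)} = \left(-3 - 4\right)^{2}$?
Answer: $11796$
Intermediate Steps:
$D{\left(X \right)} = 49$ ($D{\left(X \right)} = \left(-7\right)^{2} = 49$)
$\left(-1 + D{\left(-4 \right)}\right) 2 - -11700 = \left(-1 + 49\right) 2 - -11700 = 48 \cdot 2 + 11700 = 96 + 11700 = 11796$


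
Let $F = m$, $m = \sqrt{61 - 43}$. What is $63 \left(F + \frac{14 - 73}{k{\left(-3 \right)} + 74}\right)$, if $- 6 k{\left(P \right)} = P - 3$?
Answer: $- \frac{1239}{25} + 189 \sqrt{2} \approx 217.73$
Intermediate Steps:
$k{\left(P \right)} = \frac{1}{2} - \frac{P}{6}$ ($k{\left(P \right)} = - \frac{P - 3}{6} = - \frac{-3 + P}{6} = \frac{1}{2} - \frac{P}{6}$)
$m = 3 \sqrt{2}$ ($m = \sqrt{18} = 3 \sqrt{2} \approx 4.2426$)
$F = 3 \sqrt{2} \approx 4.2426$
$63 \left(F + \frac{14 - 73}{k{\left(-3 \right)} + 74}\right) = 63 \left(3 \sqrt{2} + \frac{14 - 73}{\left(\frac{1}{2} - - \frac{1}{2}\right) + 74}\right) = 63 \left(3 \sqrt{2} - \frac{59}{\left(\frac{1}{2} + \frac{1}{2}\right) + 74}\right) = 63 \left(3 \sqrt{2} - \frac{59}{1 + 74}\right) = 63 \left(3 \sqrt{2} - \frac{59}{75}\right) = 63 \left(- \frac{59}{75} + 3 \sqrt{2}\right) = - \frac{1239}{25} + 189 \sqrt{2}$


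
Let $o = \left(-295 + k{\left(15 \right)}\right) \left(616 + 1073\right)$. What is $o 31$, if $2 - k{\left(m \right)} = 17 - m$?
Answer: $-15445905$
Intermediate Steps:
$k{\left(m \right)} = -15 + m$ ($k{\left(m \right)} = 2 - \left(17 - m\right) = 2 + \left(-17 + m\right) = -15 + m$)
$o = -498255$ ($o = \left(-295 + \left(-15 + 15\right)\right) \left(616 + 1073\right) = \left(-295 + 0\right) 1689 = \left(-295\right) 1689 = -498255$)
$o 31 = \left(-498255\right) 31 = -15445905$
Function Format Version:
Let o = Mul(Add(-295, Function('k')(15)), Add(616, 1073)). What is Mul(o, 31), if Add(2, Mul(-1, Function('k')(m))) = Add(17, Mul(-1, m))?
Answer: -15445905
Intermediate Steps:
Function('k')(m) = Add(-15, m) (Function('k')(m) = Add(2, Mul(-1, Add(17, Mul(-1, m)))) = Add(2, Add(-17, m)) = Add(-15, m))
o = -498255 (o = Mul(Add(-295, Add(-15, 15)), Add(616, 1073)) = Mul(Add(-295, 0), 1689) = Mul(-295, 1689) = -498255)
Mul(o, 31) = Mul(-498255, 31) = -15445905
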